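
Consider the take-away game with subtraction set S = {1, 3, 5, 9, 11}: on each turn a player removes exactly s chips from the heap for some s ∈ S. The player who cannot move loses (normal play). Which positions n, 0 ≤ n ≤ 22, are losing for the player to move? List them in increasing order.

n :  0  1  2  3  4  5  6  7  8  9 10 11 12 13 14 15 16 17 18 19 20 21 22
G :  0  1  0  1  0  1  0  1  0  1  0  1  0  1  0  1  0  1  0  1  0  1  0
P-positions are exactly the n with G(n) = 0.

0, 2, 4, 6, 8, 10, 12, 14, 16, 18, 20, 22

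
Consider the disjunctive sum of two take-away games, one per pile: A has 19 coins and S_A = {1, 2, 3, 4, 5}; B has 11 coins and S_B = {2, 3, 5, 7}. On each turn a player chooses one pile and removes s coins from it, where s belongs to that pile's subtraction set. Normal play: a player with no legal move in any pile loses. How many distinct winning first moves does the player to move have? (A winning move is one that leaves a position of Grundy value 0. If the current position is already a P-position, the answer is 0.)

Pile A, S = {1, 2, 3, 4, 5}:
n :  0  1  2  3  4  5  6  7  8  9 10 11 12 13 14 15 16 17 18 19
G :  0  1  2  3  4  5  0  1  2  3  4  5  0  1  2  3  4  5  0  1
G_A(19) = 1.
Pile B, S = {2, 3, 5, 7}:
G(0) = 0
G(1) = mex{} = 0
G(2) = mex{0} = 1
G(3) = mex{0,0} = 1
G(4) = mex{1,0} = 2
G(5) = mex{1,1,0} = 2
G(6) = mex{2,1,0} = 3
G(7) = mex{2,2,1,0} = 3
G(8) = mex{3,2,1,0} = 4
G(9) = mex{3,3,2,1} = 0
G(10) = mex{4,3,2,1} = 0
G(11) = mex{0,4,3,2} = 1
G_B(11) = 1.
Combined Grundy value = 1 ⊕ 1 = 0.
A winning move leaves total XOR = 0, i.e. changes one component's Grundy value g to g ⊕ X where X is the current total.
Pile A: target g' = 1⊕0 = 1, but every legal move changes the Grundy value (mex property), so 0 moves.
Pile B: target g' = 1⊕0 = 1, but every legal move changes the Grundy value (mex property), so 0 moves.

0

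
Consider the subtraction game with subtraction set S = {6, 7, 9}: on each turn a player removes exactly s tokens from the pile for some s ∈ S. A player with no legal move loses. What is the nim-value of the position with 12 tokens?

2

G(0) = 0
G(1) = mex{} = 0
G(2) = mex{} = 0
G(3) = mex{} = 0
G(4) = mex{} = 0
G(5) = mex{} = 0
G(6) = mex{0} = 1
G(7) = mex{0,0} = 1
G(8) = mex{0,0} = 1
G(9) = mex{0,0,0} = 1
G(10) = mex{0,0,0} = 1
G(11) = mex{0,0,0} = 1
G(12) = mex{1,0,0} = 2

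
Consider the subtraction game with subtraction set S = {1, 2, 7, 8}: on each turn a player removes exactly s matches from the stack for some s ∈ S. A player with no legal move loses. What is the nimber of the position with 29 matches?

n :  0  1  2  3  4  5  6  7  8  9 10 11 12 13 14 15 16 17 18 19 20 21 22 23 24 25 26 27 28 29
G :  0  1  2  0  1  2  0  1  2  0  1  2  0  1  2  0  1  2  0  1  2  0  1  2  0  1  2  0  1  2

2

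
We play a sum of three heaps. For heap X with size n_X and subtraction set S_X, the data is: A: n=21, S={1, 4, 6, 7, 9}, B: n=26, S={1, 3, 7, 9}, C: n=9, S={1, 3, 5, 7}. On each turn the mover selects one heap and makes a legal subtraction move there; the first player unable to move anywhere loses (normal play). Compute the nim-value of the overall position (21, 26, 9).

Heap A, S = {1, 4, 6, 7, 9}:
n :  0  1  2  3  4  5  6  7  8  9 10 11 12 13 14 15 16 17 18 19 20 21
G :  0  1  0  1  2  0  1  2  3  2  0  1  2  0  1  0  1  2  0  1  2  3
G_A(21) = 3.
Heap B, S = {1, 3, 7, 9}:
G(0) = 0
G(1) = mex{0} = 1
G(2) = mex{1} = 0
G(3) = mex{0,0} = 1
G(4) = mex{1,1} = 0
G(5) = mex{0,0} = 1
G(6) = mex{1,1} = 0
G(7) = mex{0,0,0} = 1
G(8) = mex{1,1,1} = 0
G(9) = mex{0,0,0,0} = 1
G(10) = mex{1,1,1,1} = 0
G(11) = mex{0,0,0,0} = 1
G(12) = mex{1,1,1,1} = 0
G(13) = mex{0,0,0,0} = 1
G(14) = mex{1,1,1,1} = 0
G(15) = mex{0,0,0,0} = 1
G(16) = mex{1,1,1,1} = 0
G(17) = mex{0,0,0,0} = 1
G(18) = mex{1,1,1,1} = 0
G(19) = mex{0,0,0,0} = 1
G(20) = mex{1,1,1,1} = 0
G(21) = mex{0,0,0,0} = 1
G(22) = mex{1,1,1,1} = 0
G(23) = mex{0,0,0,0} = 1
G(24) = mex{1,1,1,1} = 0
G(25) = mex{0,0,0,0} = 1
G(26) = mex{1,1,1,1} = 0
G_B(26) = 0.
Heap C, S = {1, 3, 5, 7}:
n : 0 1 2 3 4 5 6 7 8 9
G : 0 1 0 1 0 1 0 1 0 1
G_C(9) = 1.
Combined Grundy value = 3 ⊕ 0 ⊕ 1 = 2.

2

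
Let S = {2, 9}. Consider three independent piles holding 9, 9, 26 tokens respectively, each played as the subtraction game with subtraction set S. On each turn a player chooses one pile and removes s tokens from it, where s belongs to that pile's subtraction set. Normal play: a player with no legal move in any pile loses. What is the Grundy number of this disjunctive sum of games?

0

All piles use S = {2, 9}:
n :  0  1  2  3  4  5  6  7  8  9 10 11 12 13 14 15 16 17 18 19 20 21 22 23 24 25 26
G :  0  0  1  1  0  0  1  1  0  2  1  0  0  1  1  0  0  1  1  0  2  1  0  0  1  1  0
Pile A: G(9) = 2.
Pile B: G(9) = 2.
Pile C: G(26) = 0.
Combined Grundy value = 2 ⊕ 2 ⊕ 0 = 0.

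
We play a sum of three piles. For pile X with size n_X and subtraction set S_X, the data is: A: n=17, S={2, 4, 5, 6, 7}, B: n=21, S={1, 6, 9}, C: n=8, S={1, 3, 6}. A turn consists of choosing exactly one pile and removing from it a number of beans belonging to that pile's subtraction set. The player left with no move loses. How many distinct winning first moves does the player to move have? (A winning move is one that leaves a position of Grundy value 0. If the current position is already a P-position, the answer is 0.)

1

Pile A, S = {2, 4, 5, 6, 7}:
G(0) = 0
G(1) = mex{} = 0
G(2) = mex{0} = 1
G(3) = mex{0} = 1
G(4) = mex{1,0} = 2
G(5) = mex{1,0,0} = 2
G(6) = mex{2,1,0,0} = 3
G(7) = mex{2,1,1,0,0} = 3
G(8) = mex{3,2,1,1,0} = 4
G(9) = mex{3,2,2,1,1} = 0
G(10) = mex{4,3,2,2,1} = 0
G(11) = mex{0,3,3,2,2} = 1
G(12) = mex{0,4,3,3,2} = 1
G(13) = mex{1,0,4,3,3} = 2
G(14) = mex{1,0,0,4,3} = 2
G(15) = mex{2,1,0,0,4} = 3
G(16) = mex{2,1,1,0,0} = 3
G(17) = mex{3,2,1,1,0} = 4
G_A(17) = 4.
Pile B, S = {1, 6, 9}:
n :  0  1  2  3  4  5  6  7  8  9 10 11 12 13 14 15 16 17 18 19 20 21
G :  0  1  0  1  0  1  2  0  1  2  3  2  0  1  0  1  2  0  1  0  1  2
G_B(21) = 2.
Pile C, S = {1, 3, 6}:
n : 0 1 2 3 4 5 6 7 8
G : 0 1 0 1 0 1 2 3 2
G_C(8) = 2.
Combined Grundy value = 4 ⊕ 2 ⊕ 2 = 4.
A winning move leaves total XOR = 0, i.e. changes one component's Grundy value g to g ⊕ X where X is the current total.
Pile A: need g' = 4⊕4 = 0. Options: 17−2→G=3, 17−4→G=2, 17−5→G=1, 17−6→G=1, 17−7→G=0. Hits: 1.
Pile B: need g' = 2⊕4 = 6. Options: 21−1→G=1, 21−6→G=1, 21−9→G=0. Hits: 0.
Pile C: need g' = 2⊕4 = 6. Options: 8−1→G=3, 8−3→G=1, 8−6→G=0. Hits: 0.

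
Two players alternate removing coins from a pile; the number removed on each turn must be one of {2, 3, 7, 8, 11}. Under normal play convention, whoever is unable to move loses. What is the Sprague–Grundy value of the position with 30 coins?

3

n :  0  1  2  3  4  5  6  7  8  9 10 11 12 13 14 15 16 17 18 19 20 21 22 23 24 25 26 27 28 29 30
G :  0  0  1  1  2  0  0  1  1  2  0  3  1  2  2  0  3  1  2  0  0  1  1  2  0  0  1  1  2  0  3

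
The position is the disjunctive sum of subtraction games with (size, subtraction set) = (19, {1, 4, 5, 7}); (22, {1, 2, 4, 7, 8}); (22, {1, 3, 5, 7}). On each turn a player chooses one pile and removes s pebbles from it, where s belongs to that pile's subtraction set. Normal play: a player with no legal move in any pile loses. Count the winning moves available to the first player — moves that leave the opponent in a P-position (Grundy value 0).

0

Pile A, S = {1, 4, 5, 7}:
G(0) = 0
G(1) = mex{0} = 1
G(2) = mex{1} = 0
G(3) = mex{0} = 1
G(4) = mex{1,0} = 2
G(5) = mex{2,1,0} = 3
G(6) = mex{3,0,1} = 2
G(7) = mex{2,1,0,0} = 3
G(8) = mex{3,2,1,1} = 0
G(9) = mex{0,3,2,0} = 1
G(10) = mex{1,2,3,1} = 0
G(11) = mex{0,3,2,2} = 1
G(12) = mex{1,0,3,3} = 2
G(13) = mex{2,1,0,2} = 3
G(14) = mex{3,0,1,3} = 2
G(15) = mex{2,1,0,0} = 3
G(16) = mex{3,2,1,1} = 0
G(17) = mex{0,3,2,0} = 1
G(18) = mex{1,2,3,1} = 0
G(19) = mex{0,3,2,2} = 1
G_A(19) = 1.
Pile B, S = {1, 2, 4, 7, 8}:
G(0) = 0
G(1) = mex{0} = 1
G(2) = mex{1,0} = 2
G(3) = mex{2,1} = 0
G(4) = mex{0,2,0} = 1
G(5) = mex{1,0,1} = 2
G(6) = mex{2,1,2} = 0
G(7) = mex{0,2,0,0} = 1
G(8) = mex{1,0,1,1,0} = 2
G(9) = mex{2,1,2,2,1} = 0
G(10) = mex{0,2,0,0,2} = 1
G(11) = mex{1,0,1,1,0} = 2
G(12) = mex{2,1,2,2,1} = 0
G(13) = mex{0,2,0,0,2} = 1
G(14) = mex{1,0,1,1,0} = 2
G(15) = mex{2,1,2,2,1} = 0
G(16) = mex{0,2,0,0,2} = 1
G(17) = mex{1,0,1,1,0} = 2
G(18) = mex{2,1,2,2,1} = 0
G(19) = mex{0,2,0,0,2} = 1
G(20) = mex{1,0,1,1,0} = 2
G(21) = mex{2,1,2,2,1} = 0
G(22) = mex{0,2,0,0,2} = 1
G_B(22) = 1.
Pile C, S = {1, 3, 5, 7}:
n :  0  1  2  3  4  5  6  7  8  9 10 11 12 13 14 15 16 17 18 19 20 21 22
G :  0  1  0  1  0  1  0  1  0  1  0  1  0  1  0  1  0  1  0  1  0  1  0
G_C(22) = 0.
Combined Grundy value = 1 ⊕ 1 ⊕ 0 = 0.
A winning move leaves total XOR = 0, i.e. changes one component's Grundy value g to g ⊕ X where X is the current total.
Pile A: target g' = 1⊕0 = 1, but every legal move changes the Grundy value (mex property), so 0 moves.
Pile B: target g' = 1⊕0 = 1, but every legal move changes the Grundy value (mex property), so 0 moves.
Pile C: target g' = 0⊕0 = 0, but every legal move changes the Grundy value (mex property), so 0 moves.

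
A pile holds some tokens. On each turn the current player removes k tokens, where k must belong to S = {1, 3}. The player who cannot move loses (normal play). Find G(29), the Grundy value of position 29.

G(0) = 0
G(1) = mex{0} = 1
G(2) = mex{1} = 0
G(3) = mex{0,0} = 1
G(4) = mex{1,1} = 0
G(5) = mex{0,0} = 1
G(6) = mex{1,1} = 0
G(7) = mex{0,0} = 1
G(8) = mex{1,1} = 0
G(9) = mex{0,0} = 1
G(10) = mex{1,1} = 0
G(11) = mex{0,0} = 1
G(12) = mex{1,1} = 0
G(13) = mex{0,0} = 1
G(14) = mex{1,1} = 0
G(15) = mex{0,0} = 1
G(16) = mex{1,1} = 0
G(17) = mex{0,0} = 1
G(18) = mex{1,1} = 0
G(19) = mex{0,0} = 1
G(20) = mex{1,1} = 0
G(21) = mex{0,0} = 1
G(22) = mex{1,1} = 0
G(23) = mex{0,0} = 1
G(24) = mex{1,1} = 0
G(25) = mex{0,0} = 1
G(26) = mex{1,1} = 0
G(27) = mex{0,0} = 1
G(28) = mex{1,1} = 0
G(29) = mex{0,0} = 1

1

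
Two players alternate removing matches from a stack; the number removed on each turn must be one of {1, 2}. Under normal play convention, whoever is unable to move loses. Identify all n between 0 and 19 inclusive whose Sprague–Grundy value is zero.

0, 3, 6, 9, 12, 15, 18

n :  0  1  2  3  4  5  6  7  8  9 10 11 12 13 14 15 16 17 18 19
G :  0  1  2  0  1  2  0  1  2  0  1  2  0  1  2  0  1  2  0  1
P-positions are exactly the n with G(n) = 0.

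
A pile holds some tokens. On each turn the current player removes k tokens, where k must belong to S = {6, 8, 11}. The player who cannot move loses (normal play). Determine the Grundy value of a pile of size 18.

0

G(0) = 0
G(1) = mex{} = 0
G(2) = mex{} = 0
G(3) = mex{} = 0
G(4) = mex{} = 0
G(5) = mex{} = 0
G(6) = mex{0} = 1
G(7) = mex{0} = 1
G(8) = mex{0,0} = 1
G(9) = mex{0,0} = 1
G(10) = mex{0,0} = 1
G(11) = mex{0,0,0} = 1
G(12) = mex{1,0,0} = 2
G(13) = mex{1,0,0} = 2
G(14) = mex{1,1,0} = 2
G(15) = mex{1,1,0} = 2
G(16) = mex{1,1,0} = 2
G(17) = mex{1,1,1} = 0
G(18) = mex{2,1,1} = 0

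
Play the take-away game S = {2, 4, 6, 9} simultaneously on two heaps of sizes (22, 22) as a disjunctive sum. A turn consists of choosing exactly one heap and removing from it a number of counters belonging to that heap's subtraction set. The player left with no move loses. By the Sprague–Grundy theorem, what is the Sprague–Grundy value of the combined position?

0

All heaps use S = {2, 4, 6, 9}:
G(0) = 0
G(1) = mex{} = 0
G(2) = mex{0} = 1
G(3) = mex{0} = 1
G(4) = mex{1,0} = 2
G(5) = mex{1,0} = 2
G(6) = mex{2,1,0} = 3
G(7) = mex{2,1,0} = 3
G(8) = mex{3,2,1} = 0
G(9) = mex{3,2,1,0} = 4
G(10) = mex{0,3,2,0} = 1
G(11) = mex{4,3,2,1} = 0
G(12) = mex{1,0,3,1} = 2
G(13) = mex{0,4,3,2} = 1
G(14) = mex{2,1,0,2} = 3
G(15) = mex{1,0,4,3} = 2
G(16) = mex{3,2,1,3} = 0
G(17) = mex{2,1,0,0} = 3
G(18) = mex{0,3,2,4} = 1
G(19) = mex{3,2,1,1} = 0
G(20) = mex{1,0,3,0} = 2
G(21) = mex{0,3,2,2} = 1
G(22) = mex{2,1,0,1} = 3
Heap A: G(22) = 3.
Heap B: G(22) = 3.
Combined Grundy value = 3 ⊕ 3 = 0.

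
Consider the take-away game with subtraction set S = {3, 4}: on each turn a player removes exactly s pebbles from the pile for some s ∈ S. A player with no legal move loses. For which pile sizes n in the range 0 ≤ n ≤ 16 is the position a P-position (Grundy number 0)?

0, 1, 2, 7, 8, 9, 14, 15, 16

G(0) = 0
G(1) = mex{} = 0
G(2) = mex{} = 0
G(3) = mex{0} = 1
G(4) = mex{0,0} = 1
G(5) = mex{0,0} = 1
G(6) = mex{1,0} = 2
G(7) = mex{1,1} = 0
G(8) = mex{1,1} = 0
G(9) = mex{2,1} = 0
G(10) = mex{0,2} = 1
G(11) = mex{0,0} = 1
G(12) = mex{0,0} = 1
G(13) = mex{1,0} = 2
G(14) = mex{1,1} = 0
G(15) = mex{1,1} = 0
G(16) = mex{2,1} = 0
P-positions are exactly the n with G(n) = 0.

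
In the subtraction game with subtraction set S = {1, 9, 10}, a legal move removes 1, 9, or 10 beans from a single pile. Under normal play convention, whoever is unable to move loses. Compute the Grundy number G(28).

n :  0  1  2  3  4  5  6  7  8  9 10 11 12 13 14 15 16 17 18 19 20 21 22 23 24 25 26 27 28
G :  0  1  0  1  0  1  0  1  0  1  2  3  2  3  2  3  2  3  2  0  1  0  1  0  1  0  1  0  1

1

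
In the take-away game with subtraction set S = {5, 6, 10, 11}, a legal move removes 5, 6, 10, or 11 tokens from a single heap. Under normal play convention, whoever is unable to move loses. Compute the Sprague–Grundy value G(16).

n :  0  1  2  3  4  5  6  7  8  9 10 11 12 13 14 15 16
G :  0  0  0  0  0  1  1  1  1  1  2  2  2  2  2  3  0

0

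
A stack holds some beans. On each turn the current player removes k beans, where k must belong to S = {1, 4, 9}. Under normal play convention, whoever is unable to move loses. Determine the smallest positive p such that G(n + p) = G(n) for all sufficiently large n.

5

n :  0  1  2  3  4  5  6  7  8  9 10 11 12 13 14 15
G :  0  1  0  1  2  0  1  0  1  2  0  1  0  1  2  0
G(n+5) = G(n) holds for n = 0,…,8 (a full window of length max(S) = 9), so the sequence is purely periodic with period 5.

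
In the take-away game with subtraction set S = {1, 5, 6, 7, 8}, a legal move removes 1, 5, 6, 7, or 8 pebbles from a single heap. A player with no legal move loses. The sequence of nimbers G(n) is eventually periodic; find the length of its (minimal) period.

n :  0  1  2  3  4  5  6  7  8  9 10 11 12 13 14 15 16 17 18 19 20 21 22 23 24 25 26 27
G :  0  1  0  1  0  1  2  3  2  3  2  3  4  0  1  0  1  0  1  2  3  2  3  2  3  4  0  1
G(n+13) = G(n) holds for n = 0,…,7 (a full window of length max(S) = 8), so the sequence is purely periodic with period 13.

13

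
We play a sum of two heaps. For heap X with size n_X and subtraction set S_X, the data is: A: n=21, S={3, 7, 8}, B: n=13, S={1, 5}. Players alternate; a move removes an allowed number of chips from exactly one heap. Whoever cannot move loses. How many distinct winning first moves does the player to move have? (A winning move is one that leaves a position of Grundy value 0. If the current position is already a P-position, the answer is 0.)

3

Heap A, S = {3, 7, 8}:
n :  0  1  2  3  4  5  6  7  8  9 10 11 12 13 14 15 16 17 18 19 20 21
G :  0  0  0  1  1  1  0  2  2  1  3  0  0  2  1  1  0  0  2  1  1  0
G_A(21) = 0.
Heap B, S = {1, 5}:
n :  0  1  2  3  4  5  6  7  8  9 10 11 12 13
G :  0  1  0  1  0  1  0  1  0  1  0  1  0  1
G_B(13) = 1.
Combined Grundy value = 0 ⊕ 1 = 1.
A winning move leaves total XOR = 0, i.e. changes one component's Grundy value g to g ⊕ X where X is the current total.
Heap A: need g' = 0⊕1 = 1. Options: 21−3→G=2, 21−7→G=1, 21−8→G=2. Hits: 1.
Heap B: need g' = 1⊕1 = 0. Options: 13−1→G=0, 13−5→G=0. Hits: 2.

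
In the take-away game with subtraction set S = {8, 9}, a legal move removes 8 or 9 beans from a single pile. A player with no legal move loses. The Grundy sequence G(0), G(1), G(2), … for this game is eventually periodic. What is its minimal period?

n :  0  1  2  3  4  5  6  7  8  9 10 11 12 13 14 15 16 17 18 19 20 21 22 23 24 25 26 27 28 29 30 31 32 33 34 35
G :  0  0  0  0  0  0  0  0  1  1  1  1  1  1  1  1  2  0  0  0  0  0  0  0  0  1  1  1  1  1  1  1  1  2  0  0
G(n+17) = G(n) holds for n = 0,…,8 (a full window of length max(S) = 9), so the sequence is purely periodic with period 17.

17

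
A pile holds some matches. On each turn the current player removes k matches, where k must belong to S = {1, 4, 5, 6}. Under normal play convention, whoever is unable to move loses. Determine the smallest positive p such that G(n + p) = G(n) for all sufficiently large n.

n :  0  1  2  3  4  5  6  7  8  9 10 11 12 13 14 15 16 17 18 19
G :  0  1  0  1  2  3  2  3  4  0  1  0  1  2  3  2  3  4  0  1
G(n+9) = G(n) holds for n = 0,…,5 (a full window of length max(S) = 6), so the sequence is purely periodic with period 9.

9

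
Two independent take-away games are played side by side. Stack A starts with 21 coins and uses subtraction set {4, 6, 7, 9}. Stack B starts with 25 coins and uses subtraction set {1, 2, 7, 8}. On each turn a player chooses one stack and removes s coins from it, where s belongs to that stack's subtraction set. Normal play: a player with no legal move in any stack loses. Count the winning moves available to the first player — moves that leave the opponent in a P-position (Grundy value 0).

3

Stack A, S = {4, 6, 7, 9}:
n :  0  1  2  3  4  5  6  7  8  9 10 11 12 13 14 15 16 17 18 19 20 21
G :  0  0  0  0  1  1  1  1  2  2  2  2  3  0  0  0  0  1  1  1  1  2
G_A(21) = 2.
Stack B, S = {1, 2, 7, 8}:
n :  0  1  2  3  4  5  6  7  8  9 10 11 12 13 14 15 16 17 18 19 20 21 22 23 24 25
G :  0  1  2  0  1  2  0  1  2  0  1  2  0  1  2  0  1  2  0  1  2  0  1  2  0  1
G_B(25) = 1.
Combined Grundy value = 2 ⊕ 1 = 3.
A winning move leaves total XOR = 0, i.e. changes one component's Grundy value g to g ⊕ X where X is the current total.
Stack A: need g' = 2⊕3 = 1. Options: 21−4→G=1, 21−6→G=0, 21−7→G=0, 21−9→G=3. Hits: 1.
Stack B: need g' = 1⊕3 = 2. Options: 25−1→G=0, 25−2→G=2, 25−7→G=0, 25−8→G=2. Hits: 2.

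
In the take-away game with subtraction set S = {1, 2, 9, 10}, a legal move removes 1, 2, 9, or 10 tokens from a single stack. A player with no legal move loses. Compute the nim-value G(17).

0

n :  0  1  2  3  4  5  6  7  8  9 10 11 12 13 14 15 16 17
G :  0  1  2  0  1  2  0  1  2  3  4  0  1  2  0  1  2  0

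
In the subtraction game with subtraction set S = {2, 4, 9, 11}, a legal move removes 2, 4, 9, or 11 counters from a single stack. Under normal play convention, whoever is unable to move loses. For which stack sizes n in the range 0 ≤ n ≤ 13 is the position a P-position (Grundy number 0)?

0, 1, 6, 7, 13

n :  0  1  2  3  4  5  6  7  8  9 10 11 12 13
G :  0  0  1  1  2  2  0  0  1  1  2  2  3  0
P-positions are exactly the n with G(n) = 0.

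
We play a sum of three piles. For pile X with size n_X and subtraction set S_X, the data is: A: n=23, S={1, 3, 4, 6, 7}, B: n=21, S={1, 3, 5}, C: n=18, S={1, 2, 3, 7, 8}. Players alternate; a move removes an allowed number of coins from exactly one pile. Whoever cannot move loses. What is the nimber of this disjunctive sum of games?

Pile A, S = {1, 3, 4, 6, 7}:
n :  0  1  2  3  4  5  6  7  8  9 10 11 12 13 14 15 16 17 18 19 20 21 22 23
G :  0  1  0  1  2  3  2  3  4  5  0  1  0  1  2  3  2  3  4  5  0  1  0  1
G_A(23) = 1.
Pile B, S = {1, 3, 5}:
n :  0  1  2  3  4  5  6  7  8  9 10 11 12 13 14 15 16 17 18 19 20 21
G :  0  1  0  1  0  1  0  1  0  1  0  1  0  1  0  1  0  1  0  1  0  1
G_B(21) = 1.
Pile C, S = {1, 2, 3, 7, 8}:
n :  0  1  2  3  4  5  6  7  8  9 10 11 12 13 14 15 16 17 18
G :  0  1  2  3  0  1  2  3  4  0  1  2  3  0  1  2  3  4  0
G_C(18) = 0.
Combined Grundy value = 1 ⊕ 1 ⊕ 0 = 0.

0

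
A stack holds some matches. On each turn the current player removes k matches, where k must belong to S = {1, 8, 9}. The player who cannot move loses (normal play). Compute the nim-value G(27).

3

G(0) = 0
G(1) = mex{0} = 1
G(2) = mex{1} = 0
G(3) = mex{0} = 1
G(4) = mex{1} = 0
G(5) = mex{0} = 1
G(6) = mex{1} = 0
G(7) = mex{0} = 1
G(8) = mex{1,0} = 2
G(9) = mex{2,1,0} = 3
G(10) = mex{3,0,1} = 2
G(11) = mex{2,1,0} = 3
G(12) = mex{3,0,1} = 2
G(13) = mex{2,1,0} = 3
G(14) = mex{3,0,1} = 2
G(15) = mex{2,1,0} = 3
G(16) = mex{3,2,1} = 0
G(17) = mex{0,3,2} = 1
G(18) = mex{1,2,3} = 0
G(19) = mex{0,3,2} = 1
G(20) = mex{1,2,3} = 0
G(21) = mex{0,3,2} = 1
G(22) = mex{1,2,3} = 0
G(23) = mex{0,3,2} = 1
G(24) = mex{1,0,3} = 2
G(25) = mex{2,1,0} = 3
G(26) = mex{3,0,1} = 2
G(27) = mex{2,1,0} = 3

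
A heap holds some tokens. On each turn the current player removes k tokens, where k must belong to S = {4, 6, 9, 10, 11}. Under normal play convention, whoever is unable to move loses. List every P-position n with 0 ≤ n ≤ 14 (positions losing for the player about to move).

0, 1, 2, 3

G(0) = 0
G(1) = mex{} = 0
G(2) = mex{} = 0
G(3) = mex{} = 0
G(4) = mex{0} = 1
G(5) = mex{0} = 1
G(6) = mex{0,0} = 1
G(7) = mex{0,0} = 1
G(8) = mex{1,0} = 2
G(9) = mex{1,0,0} = 2
G(10) = mex{1,1,0,0} = 2
G(11) = mex{1,1,0,0,0} = 2
G(12) = mex{2,1,0,0,0} = 3
G(13) = mex{2,1,1,0,0} = 3
G(14) = mex{2,2,1,1,0} = 3
P-positions are exactly the n with G(n) = 0.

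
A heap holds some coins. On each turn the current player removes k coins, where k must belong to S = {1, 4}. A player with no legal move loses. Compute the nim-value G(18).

n :  0  1  2  3  4  5  6  7  8  9 10 11 12 13 14 15 16 17 18
G :  0  1  0  1  2  0  1  0  1  2  0  1  0  1  2  0  1  0  1

1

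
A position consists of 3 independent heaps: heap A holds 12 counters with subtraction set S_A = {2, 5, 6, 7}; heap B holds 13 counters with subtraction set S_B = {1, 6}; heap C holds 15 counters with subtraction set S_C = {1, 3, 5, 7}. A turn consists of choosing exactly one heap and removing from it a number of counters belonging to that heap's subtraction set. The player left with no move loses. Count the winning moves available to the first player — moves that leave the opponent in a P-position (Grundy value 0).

3

Heap A, S = {2, 5, 6, 7}:
G(0) = 0
G(1) = mex{} = 0
G(2) = mex{0} = 1
G(3) = mex{0} = 1
G(4) = mex{1} = 0
G(5) = mex{1,0} = 2
G(6) = mex{0,0,0} = 1
G(7) = mex{2,1,0,0} = 3
G(8) = mex{1,1,1,0} = 2
G(9) = mex{3,0,1,1} = 2
G(10) = mex{2,2,0,1} = 3
G(11) = mex{2,1,2,0} = 3
G(12) = mex{3,3,1,2} = 0
G_A(12) = 0.
Heap B, S = {1, 6}:
n :  0  1  2  3  4  5  6  7  8  9 10 11 12 13
G :  0  1  0  1  0  1  2  0  1  0  1  0  1  2
G_B(13) = 2.
Heap C, S = {1, 3, 5, 7}:
G(0) = 0
G(1) = mex{0} = 1
G(2) = mex{1} = 0
G(3) = mex{0,0} = 1
G(4) = mex{1,1} = 0
G(5) = mex{0,0,0} = 1
G(6) = mex{1,1,1} = 0
G(7) = mex{0,0,0,0} = 1
G(8) = mex{1,1,1,1} = 0
G(9) = mex{0,0,0,0} = 1
G(10) = mex{1,1,1,1} = 0
G(11) = mex{0,0,0,0} = 1
G(12) = mex{1,1,1,1} = 0
G(13) = mex{0,0,0,0} = 1
G(14) = mex{1,1,1,1} = 0
G(15) = mex{0,0,0,0} = 1
G_C(15) = 1.
Combined Grundy value = 0 ⊕ 2 ⊕ 1 = 3.
A winning move leaves total XOR = 0, i.e. changes one component's Grundy value g to g ⊕ X where X is the current total.
Heap A: need g' = 0⊕3 = 3. Options: 12−2→G=3, 12−5→G=3, 12−6→G=1, 12−7→G=2. Hits: 2.
Heap B: need g' = 2⊕3 = 1. Options: 13−1→G=1, 13−6→G=0. Hits: 1.
Heap C: need g' = 1⊕3 = 2. Options: 15−1→G=0, 15−3→G=0, 15−5→G=0, 15−7→G=0. Hits: 0.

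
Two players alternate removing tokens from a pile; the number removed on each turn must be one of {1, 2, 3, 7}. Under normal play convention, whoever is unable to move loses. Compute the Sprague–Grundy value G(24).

0

n :  0  1  2  3  4  5  6  7  8  9 10 11 12 13 14 15 16 17 18 19 20 21 22 23 24
G :  0  1  2  3  0  1  2  3  0  1  2  3  0  1  2  3  0  1  2  3  0  1  2  3  0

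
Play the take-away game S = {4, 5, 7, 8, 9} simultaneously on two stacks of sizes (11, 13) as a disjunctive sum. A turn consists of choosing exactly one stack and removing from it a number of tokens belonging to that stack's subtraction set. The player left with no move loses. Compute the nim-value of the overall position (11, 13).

2

All stacks use S = {4, 5, 7, 8, 9}:
n :  0  1  2  3  4  5  6  7  8  9 10 11 12 13
G :  0  0  0  0  1  1  1  1  2  2  2  2  3  0
Stack A: G(11) = 2.
Stack B: G(13) = 0.
Combined Grundy value = 2 ⊕ 0 = 2.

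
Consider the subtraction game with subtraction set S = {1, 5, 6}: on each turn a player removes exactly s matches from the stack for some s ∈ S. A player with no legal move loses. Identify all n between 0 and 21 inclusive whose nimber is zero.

G(0) = 0
G(1) = mex{0} = 1
G(2) = mex{1} = 0
G(3) = mex{0} = 1
G(4) = mex{1} = 0
G(5) = mex{0,0} = 1
G(6) = mex{1,1,0} = 2
G(7) = mex{2,0,1} = 3
G(8) = mex{3,1,0} = 2
G(9) = mex{2,0,1} = 3
G(10) = mex{3,1,0} = 2
G(11) = mex{2,2,1} = 0
G(12) = mex{0,3,2} = 1
G(13) = mex{1,2,3} = 0
G(14) = mex{0,3,2} = 1
G(15) = mex{1,2,3} = 0
G(16) = mex{0,0,2} = 1
G(17) = mex{1,1,0} = 2
G(18) = mex{2,0,1} = 3
G(19) = mex{3,1,0} = 2
G(20) = mex{2,0,1} = 3
G(21) = mex{3,1,0} = 2
P-positions are exactly the n with G(n) = 0.

0, 2, 4, 11, 13, 15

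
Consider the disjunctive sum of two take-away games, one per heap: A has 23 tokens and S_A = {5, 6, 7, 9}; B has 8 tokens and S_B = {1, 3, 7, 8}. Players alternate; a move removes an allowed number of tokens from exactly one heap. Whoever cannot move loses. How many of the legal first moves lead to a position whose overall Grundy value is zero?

3

Heap A, S = {5, 6, 7, 9}:
n :  0  1  2  3  4  5  6  7  8  9 10 11 12 13 14 15 16 17 18 19 20 21 22 23
G :  0  0  0  0  0  1  1  1  1  1  2  2  2  2  0  0  0  0  0  1  1  1  1  1
G_A(23) = 1.
Heap B, S = {1, 3, 7, 8}:
n : 0 1 2 3 4 5 6 7 8
G : 0 1 0 1 0 1 0 1 2
G_B(8) = 2.
Combined Grundy value = 1 ⊕ 2 = 3.
A winning move leaves total XOR = 0, i.e. changes one component's Grundy value g to g ⊕ X where X is the current total.
Heap A: need g' = 1⊕3 = 2. Options: 23−5→G=0, 23−6→G=0, 23−7→G=0, 23−9→G=0. Hits: 0.
Heap B: need g' = 2⊕3 = 1. Options: 8−1→G=1, 8−3→G=1, 8−7→G=1, 8−8→G=0. Hits: 3.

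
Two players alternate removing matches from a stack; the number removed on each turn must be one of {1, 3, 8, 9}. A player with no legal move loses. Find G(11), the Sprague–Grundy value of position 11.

3

n :  0  1  2  3  4  5  6  7  8  9 10 11
G :  0  1  0  1  0  1  0  1  2  3  2  3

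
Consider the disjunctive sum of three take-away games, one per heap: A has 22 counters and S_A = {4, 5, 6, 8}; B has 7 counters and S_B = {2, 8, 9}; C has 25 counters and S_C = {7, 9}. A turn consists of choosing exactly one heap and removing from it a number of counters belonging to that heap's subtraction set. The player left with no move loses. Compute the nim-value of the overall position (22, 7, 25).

Heap A, S = {4, 5, 6, 8}:
n :  0  1  2  3  4  5  6  7  8  9 10 11 12 13 14 15 16 17 18 19 20 21 22
G :  0  0  0  0  1  1  1  1  2  2  2  2  0  0  0  0  1  1  1  1  2  2  2
G_A(22) = 2.
Heap B, S = {2, 8, 9}:
n : 0 1 2 3 4 5 6 7
G : 0 0 1 1 0 0 1 1
G_B(7) = 1.
Heap C, S = {7, 9}:
n :  0  1  2  3  4  5  6  7  8  9 10 11 12 13 14 15 16 17 18 19 20 21 22 23 24 25
G :  0  0  0  0  0  0  0  1  1  1  1  1  1  1  2  2  0  0  0  0  0  0  0  1  1  1
G_C(25) = 1.
Combined Grundy value = 2 ⊕ 1 ⊕ 1 = 2.

2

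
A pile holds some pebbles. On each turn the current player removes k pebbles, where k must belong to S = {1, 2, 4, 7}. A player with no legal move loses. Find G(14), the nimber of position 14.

G(0) = 0
G(1) = mex{0} = 1
G(2) = mex{1,0} = 2
G(3) = mex{2,1} = 0
G(4) = mex{0,2,0} = 1
G(5) = mex{1,0,1} = 2
G(6) = mex{2,1,2} = 0
G(7) = mex{0,2,0,0} = 1
G(8) = mex{1,0,1,1} = 2
G(9) = mex{2,1,2,2} = 0
G(10) = mex{0,2,0,0} = 1
G(11) = mex{1,0,1,1} = 2
G(12) = mex{2,1,2,2} = 0
G(13) = mex{0,2,0,0} = 1
G(14) = mex{1,0,1,1} = 2

2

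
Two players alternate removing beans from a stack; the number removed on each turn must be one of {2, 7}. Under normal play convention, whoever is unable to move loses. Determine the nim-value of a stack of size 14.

0

G(0) = 0
G(1) = mex{} = 0
G(2) = mex{0} = 1
G(3) = mex{0} = 1
G(4) = mex{1} = 0
G(5) = mex{1} = 0
G(6) = mex{0} = 1
G(7) = mex{0,0} = 1
G(8) = mex{1,0} = 2
G(9) = mex{1,1} = 0
G(10) = mex{2,1} = 0
G(11) = mex{0,0} = 1
G(12) = mex{0,0} = 1
G(13) = mex{1,1} = 0
G(14) = mex{1,1} = 0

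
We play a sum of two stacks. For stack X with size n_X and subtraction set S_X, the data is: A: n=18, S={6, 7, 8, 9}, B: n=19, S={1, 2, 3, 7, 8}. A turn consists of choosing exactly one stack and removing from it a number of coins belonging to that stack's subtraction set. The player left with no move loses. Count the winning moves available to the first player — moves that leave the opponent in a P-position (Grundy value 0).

4

Stack A, S = {6, 7, 8, 9}:
n :  0  1  2  3  4  5  6  7  8  9 10 11 12 13 14 15 16 17 18
G :  0  0  0  0  0  0  1  1  1  1  1  1  2  2  2  0  0  0  0
G_A(18) = 0.
Stack B, S = {1, 2, 3, 7, 8}:
n :  0  1  2  3  4  5  6  7  8  9 10 11 12 13 14 15 16 17 18 19
G :  0  1  2  3  0  1  2  3  4  0  1  2  3  0  1  2  3  4  0  1
G_B(19) = 1.
Combined Grundy value = 0 ⊕ 1 = 1.
A winning move leaves total XOR = 0, i.e. changes one component's Grundy value g to g ⊕ X where X is the current total.
Stack A: need g' = 0⊕1 = 1. Options: 18−6→G=2, 18−7→G=1, 18−8→G=1, 18−9→G=1. Hits: 3.
Stack B: need g' = 1⊕1 = 0. Options: 19−1→G=0, 19−2→G=4, 19−3→G=3, 19−7→G=3, 19−8→G=2. Hits: 1.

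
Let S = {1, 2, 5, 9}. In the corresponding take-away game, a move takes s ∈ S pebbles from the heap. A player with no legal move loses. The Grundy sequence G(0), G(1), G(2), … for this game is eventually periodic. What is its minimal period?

10

G(0) = 0
G(1) = mex{0} = 1
G(2) = mex{1,0} = 2
G(3) = mex{2,1} = 0
G(4) = mex{0,2} = 1
G(5) = mex{1,0,0} = 2
G(6) = mex{2,1,1} = 0
G(7) = mex{0,2,2} = 1
G(8) = mex{1,0,0} = 2
G(9) = mex{2,1,1,0} = 3
G(10) = mex{3,2,2,1} = 0
G(11) = mex{0,3,0,2} = 1
G(12) = mex{1,0,1,0} = 2
G(13) = mex{2,1,2,1} = 0
G(14) = mex{0,2,3,2} = 1
G(15) = mex{1,0,0,0} = 2
G(16) = mex{2,1,1,1} = 0
G(17) = mex{0,2,2,2} = 1
G(18) = mex{1,0,0,3} = 2
G(19) = mex{2,1,1,0} = 3
G(20) = mex{3,2,2,1} = 0
G(21) = mex{0,3,0,2} = 1
G(n+10) = G(n) holds for n = 0,…,8 (a full window of length max(S) = 9), so the sequence is purely periodic with period 10.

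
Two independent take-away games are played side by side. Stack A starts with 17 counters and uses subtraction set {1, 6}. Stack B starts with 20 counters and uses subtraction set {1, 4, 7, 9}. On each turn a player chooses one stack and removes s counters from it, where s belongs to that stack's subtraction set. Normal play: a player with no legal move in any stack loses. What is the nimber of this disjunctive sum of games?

3

Stack A, S = {1, 6}:
G(0) = 0
G(1) = mex{0} = 1
G(2) = mex{1} = 0
G(3) = mex{0} = 1
G(4) = mex{1} = 0
G(5) = mex{0} = 1
G(6) = mex{1,0} = 2
G(7) = mex{2,1} = 0
G(8) = mex{0,0} = 1
G(9) = mex{1,1} = 0
G(10) = mex{0,0} = 1
G(11) = mex{1,1} = 0
G(12) = mex{0,2} = 1
G(13) = mex{1,0} = 2
G(14) = mex{2,1} = 0
G(15) = mex{0,0} = 1
G(16) = mex{1,1} = 0
G(17) = mex{0,0} = 1
G_A(17) = 1.
Stack B, S = {1, 4, 7, 9}:
G(0) = 0
G(1) = mex{0} = 1
G(2) = mex{1} = 0
G(3) = mex{0} = 1
G(4) = mex{1,0} = 2
G(5) = mex{2,1} = 0
G(6) = mex{0,0} = 1
G(7) = mex{1,1,0} = 2
G(8) = mex{2,2,1} = 0
G(9) = mex{0,0,0,0} = 1
G(10) = mex{1,1,1,1} = 0
G(11) = mex{0,2,2,0} = 1
G(12) = mex{1,0,0,1} = 2
G(13) = mex{2,1,1,2} = 0
G(14) = mex{0,0,2,0} = 1
G(15) = mex{1,1,0,1} = 2
G(16) = mex{2,2,1,2} = 0
G(17) = mex{0,0,0,0} = 1
G(18) = mex{1,1,1,1} = 0
G(19) = mex{0,2,2,0} = 1
G(20) = mex{1,0,0,1} = 2
G_B(20) = 2.
Combined Grundy value = 1 ⊕ 2 = 3.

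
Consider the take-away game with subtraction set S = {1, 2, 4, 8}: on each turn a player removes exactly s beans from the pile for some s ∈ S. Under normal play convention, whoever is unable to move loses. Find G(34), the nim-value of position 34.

n :  0  1  2  3  4  5  6  7  8  9 10 11 12 13 14 15 16 17 18 19 20 21 22 23 24 25 26 27 28 29 30 31 32 33 34
G :  0  1  2  0  1  2  0  1  2  0  1  2  0  1  2  0  1  2  0  1  2  0  1  2  0  1  2  0  1  2  0  1  2  0  1

1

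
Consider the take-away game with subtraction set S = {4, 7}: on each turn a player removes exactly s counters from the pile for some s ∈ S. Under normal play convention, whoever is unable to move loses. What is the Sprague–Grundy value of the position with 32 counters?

G(0) = 0
G(1) = mex{} = 0
G(2) = mex{} = 0
G(3) = mex{} = 0
G(4) = mex{0} = 1
G(5) = mex{0} = 1
G(6) = mex{0} = 1
G(7) = mex{0,0} = 1
G(8) = mex{1,0} = 2
G(9) = mex{1,0} = 2
G(10) = mex{1,0} = 2
G(11) = mex{1,1} = 0
G(12) = mex{2,1} = 0
G(13) = mex{2,1} = 0
G(14) = mex{2,1} = 0
G(15) = mex{0,2} = 1
G(16) = mex{0,2} = 1
G(17) = mex{0,2} = 1
G(18) = mex{0,0} = 1
G(19) = mex{1,0} = 2
G(20) = mex{1,0} = 2
G(21) = mex{1,0} = 2
G(22) = mex{1,1} = 0
G(23) = mex{2,1} = 0
G(24) = mex{2,1} = 0
G(25) = mex{2,1} = 0
G(26) = mex{0,2} = 1
G(27) = mex{0,2} = 1
G(28) = mex{0,2} = 1
G(29) = mex{0,0} = 1
G(30) = mex{1,0} = 2
G(31) = mex{1,0} = 2
G(32) = mex{1,0} = 2

2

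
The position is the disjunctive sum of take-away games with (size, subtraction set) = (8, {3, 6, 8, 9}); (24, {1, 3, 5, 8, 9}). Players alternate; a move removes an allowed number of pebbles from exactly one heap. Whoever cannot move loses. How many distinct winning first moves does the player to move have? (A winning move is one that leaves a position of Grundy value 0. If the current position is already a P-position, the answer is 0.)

Heap A, S = {3, 6, 8, 9}:
G(0) = 0
G(1) = mex{} = 0
G(2) = mex{} = 0
G(3) = mex{0} = 1
G(4) = mex{0} = 1
G(5) = mex{0} = 1
G(6) = mex{1,0} = 2
G(7) = mex{1,0} = 2
G(8) = mex{1,0,0} = 2
G_A(8) = 2.
Heap B, S = {1, 3, 5, 8, 9}:
n :  0  1  2  3  4  5  6  7  8  9 10 11 12 13 14 15 16 17 18 19 20 21 22 23 24
G :  0  1  0  1  0  1  0  1  2  3  2  3  2  3  2  3  0  1  0  1  0  1  0  1  2
G_B(24) = 2.
Combined Grundy value = 2 ⊕ 2 = 0.
A winning move leaves total XOR = 0, i.e. changes one component's Grundy value g to g ⊕ X where X is the current total.
Heap A: target g' = 2⊕0 = 2, but every legal move changes the Grundy value (mex property), so 0 moves.
Heap B: target g' = 2⊕0 = 2, but every legal move changes the Grundy value (mex property), so 0 moves.

0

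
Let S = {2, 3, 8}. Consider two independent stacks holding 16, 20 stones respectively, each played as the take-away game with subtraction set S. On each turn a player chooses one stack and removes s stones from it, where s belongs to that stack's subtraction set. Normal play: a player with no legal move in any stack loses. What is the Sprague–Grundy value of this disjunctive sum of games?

All stacks use S = {2, 3, 8}:
G(0) = 0
G(1) = mex{} = 0
G(2) = mex{0} = 1
G(3) = mex{0,0} = 1
G(4) = mex{1,0} = 2
G(5) = mex{1,1} = 0
G(6) = mex{2,1} = 0
G(7) = mex{0,2} = 1
G(8) = mex{0,0,0} = 1
G(9) = mex{1,0,0} = 2
G(10) = mex{1,1,1} = 0
G(11) = mex{2,1,1} = 0
G(12) = mex{0,2,2} = 1
G(13) = mex{0,0,0} = 1
G(14) = mex{1,0,0} = 2
G(15) = mex{1,1,1} = 0
G(16) = mex{2,1,1} = 0
G(17) = mex{0,2,2} = 1
G(18) = mex{0,0,0} = 1
G(19) = mex{1,0,0} = 2
G(20) = mex{1,1,1} = 0
Stack A: G(16) = 0.
Stack B: G(20) = 0.
Combined Grundy value = 0 ⊕ 0 = 0.

0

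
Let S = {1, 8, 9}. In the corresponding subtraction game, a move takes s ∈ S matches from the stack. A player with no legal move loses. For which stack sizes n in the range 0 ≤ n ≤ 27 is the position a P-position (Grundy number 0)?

G(0) = 0
G(1) = mex{0} = 1
G(2) = mex{1} = 0
G(3) = mex{0} = 1
G(4) = mex{1} = 0
G(5) = mex{0} = 1
G(6) = mex{1} = 0
G(7) = mex{0} = 1
G(8) = mex{1,0} = 2
G(9) = mex{2,1,0} = 3
G(10) = mex{3,0,1} = 2
G(11) = mex{2,1,0} = 3
G(12) = mex{3,0,1} = 2
G(13) = mex{2,1,0} = 3
G(14) = mex{3,0,1} = 2
G(15) = mex{2,1,0} = 3
G(16) = mex{3,2,1} = 0
G(17) = mex{0,3,2} = 1
G(18) = mex{1,2,3} = 0
G(19) = mex{0,3,2} = 1
G(20) = mex{1,2,3} = 0
G(21) = mex{0,3,2} = 1
G(22) = mex{1,2,3} = 0
G(23) = mex{0,3,2} = 1
G(24) = mex{1,0,3} = 2
G(25) = mex{2,1,0} = 3
G(26) = mex{3,0,1} = 2
G(27) = mex{2,1,0} = 3
P-positions are exactly the n with G(n) = 0.

0, 2, 4, 6, 16, 18, 20, 22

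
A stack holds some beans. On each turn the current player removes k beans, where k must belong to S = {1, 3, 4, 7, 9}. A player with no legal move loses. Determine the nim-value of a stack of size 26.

0

G(0) = 0
G(1) = mex{0} = 1
G(2) = mex{1} = 0
G(3) = mex{0,0} = 1
G(4) = mex{1,1,0} = 2
G(5) = mex{2,0,1} = 3
G(6) = mex{3,1,0} = 2
G(7) = mex{2,2,1,0} = 3
G(8) = mex{3,3,2,1} = 0
G(9) = mex{0,2,3,0,0} = 1
G(10) = mex{1,3,2,1,1} = 0
G(11) = mex{0,0,3,2,0} = 1
G(12) = mex{1,1,0,3,1} = 2
G(13) = mex{2,0,1,2,2} = 3
G(14) = mex{3,1,0,3,3} = 2
G(15) = mex{2,2,1,0,2} = 3
G(16) = mex{3,3,2,1,3} = 0
G(17) = mex{0,2,3,0,0} = 1
G(18) = mex{1,3,2,1,1} = 0
G(19) = mex{0,0,3,2,0} = 1
G(20) = mex{1,1,0,3,1} = 2
G(21) = mex{2,0,1,2,2} = 3
G(22) = mex{3,1,0,3,3} = 2
G(23) = mex{2,2,1,0,2} = 3
G(24) = mex{3,3,2,1,3} = 0
G(25) = mex{0,2,3,0,0} = 1
G(26) = mex{1,3,2,1,1} = 0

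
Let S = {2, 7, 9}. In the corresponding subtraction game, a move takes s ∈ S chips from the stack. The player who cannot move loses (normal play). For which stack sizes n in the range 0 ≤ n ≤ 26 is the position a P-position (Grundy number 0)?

0, 1, 4, 5, 15, 16, 19, 20

G(0) = 0
G(1) = mex{} = 0
G(2) = mex{0} = 1
G(3) = mex{0} = 1
G(4) = mex{1} = 0
G(5) = mex{1} = 0
G(6) = mex{0} = 1
G(7) = mex{0,0} = 1
G(8) = mex{1,0} = 2
G(9) = mex{1,1,0} = 2
G(10) = mex{2,1,0} = 3
G(11) = mex{2,0,1} = 3
G(12) = mex{3,0,1} = 2
G(13) = mex{3,1,0} = 2
G(14) = mex{2,1,0} = 3
G(15) = mex{2,2,1} = 0
G(16) = mex{3,2,1} = 0
G(17) = mex{0,3,2} = 1
G(18) = mex{0,3,2} = 1
G(19) = mex{1,2,3} = 0
G(20) = mex{1,2,3} = 0
G(21) = mex{0,3,2} = 1
G(22) = mex{0,0,2} = 1
G(23) = mex{1,0,3} = 2
G(24) = mex{1,1,0} = 2
G(25) = mex{2,1,0} = 3
G(26) = mex{2,0,1} = 3
P-positions are exactly the n with G(n) = 0.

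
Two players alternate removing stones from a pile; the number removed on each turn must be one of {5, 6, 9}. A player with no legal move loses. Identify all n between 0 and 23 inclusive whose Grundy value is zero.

0, 1, 2, 3, 4, 14, 15, 16, 17, 18

n :  0  1  2  3  4  5  6  7  8  9 10 11 12 13 14 15 16 17 18 19 20 21 22 23
G :  0  0  0  0  0  1  1  1  1  1  2  2  2  2  0  0  0  0  0  1  1  1  1  1
P-positions are exactly the n with G(n) = 0.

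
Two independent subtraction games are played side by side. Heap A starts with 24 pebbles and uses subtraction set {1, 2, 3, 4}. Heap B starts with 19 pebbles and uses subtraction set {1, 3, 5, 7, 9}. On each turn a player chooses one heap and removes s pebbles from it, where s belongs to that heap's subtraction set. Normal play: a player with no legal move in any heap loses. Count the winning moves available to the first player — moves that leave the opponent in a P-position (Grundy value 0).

1

Heap A, S = {1, 2, 3, 4}:
n :  0  1  2  3  4  5  6  7  8  9 10 11 12 13 14 15 16 17 18 19 20 21 22 23 24
G :  0  1  2  3  4  0  1  2  3  4  0  1  2  3  4  0  1  2  3  4  0  1  2  3  4
G_A(24) = 4.
Heap B, S = {1, 3, 5, 7, 9}:
n :  0  1  2  3  4  5  6  7  8  9 10 11 12 13 14 15 16 17 18 19
G :  0  1  0  1  0  1  0  1  0  1  0  1  0  1  0  1  0  1  0  1
G_B(19) = 1.
Combined Grundy value = 4 ⊕ 1 = 5.
A winning move leaves total XOR = 0, i.e. changes one component's Grundy value g to g ⊕ X where X is the current total.
Heap A: need g' = 4⊕5 = 1. Options: 24−1→G=3, 24−2→G=2, 24−3→G=1, 24−4→G=0. Hits: 1.
Heap B: need g' = 1⊕5 = 4. Options: 19−1→G=0, 19−3→G=0, 19−5→G=0, 19−7→G=0, 19−9→G=0. Hits: 0.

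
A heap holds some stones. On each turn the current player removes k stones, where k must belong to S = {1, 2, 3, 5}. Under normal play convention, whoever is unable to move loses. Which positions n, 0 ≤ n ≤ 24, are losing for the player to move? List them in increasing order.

G(0) = 0
G(1) = mex{0} = 1
G(2) = mex{1,0} = 2
G(3) = mex{2,1,0} = 3
G(4) = mex{3,2,1} = 0
G(5) = mex{0,3,2,0} = 1
G(6) = mex{1,0,3,1} = 2
G(7) = mex{2,1,0,2} = 3
G(8) = mex{3,2,1,3} = 0
G(9) = mex{0,3,2,0} = 1
G(10) = mex{1,0,3,1} = 2
G(11) = mex{2,1,0,2} = 3
G(12) = mex{3,2,1,3} = 0
G(13) = mex{0,3,2,0} = 1
G(14) = mex{1,0,3,1} = 2
G(15) = mex{2,1,0,2} = 3
G(16) = mex{3,2,1,3} = 0
G(17) = mex{0,3,2,0} = 1
G(18) = mex{1,0,3,1} = 2
G(19) = mex{2,1,0,2} = 3
G(20) = mex{3,2,1,3} = 0
G(21) = mex{0,3,2,0} = 1
G(22) = mex{1,0,3,1} = 2
G(23) = mex{2,1,0,2} = 3
G(24) = mex{3,2,1,3} = 0
P-positions are exactly the n with G(n) = 0.

0, 4, 8, 12, 16, 20, 24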